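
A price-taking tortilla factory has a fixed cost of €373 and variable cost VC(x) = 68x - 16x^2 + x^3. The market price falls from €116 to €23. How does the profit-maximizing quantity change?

Output falls from 12 to 9

MC = 68 - 32x + 3x^2; the shutdown threshold is min AVC = €4 (at x = 8).
At P = €116 ≥ min AVC, set P = MC on the rising branch: x = 12.
At P = €23 ≥ min AVC, set P = MC: x = 9. The firm stays open but cuts output.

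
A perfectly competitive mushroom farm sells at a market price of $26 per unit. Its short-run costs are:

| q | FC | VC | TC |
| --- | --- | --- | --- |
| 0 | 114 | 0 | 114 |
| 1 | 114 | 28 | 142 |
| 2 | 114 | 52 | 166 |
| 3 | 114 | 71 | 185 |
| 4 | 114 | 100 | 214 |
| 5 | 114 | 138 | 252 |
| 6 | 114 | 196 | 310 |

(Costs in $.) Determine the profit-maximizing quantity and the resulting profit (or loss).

q = 3; profit = -$107

Tabulate TR − TC: q=0: -114; q=1: -116; q=2: -114; q=3: -107; q=4: -110; q=5: -122; q=6: -154.
Profit is maximized at q = 3. AVC there is 71/3 = $23.67 ≤ P, so producing beats shutting down (which would give -$114).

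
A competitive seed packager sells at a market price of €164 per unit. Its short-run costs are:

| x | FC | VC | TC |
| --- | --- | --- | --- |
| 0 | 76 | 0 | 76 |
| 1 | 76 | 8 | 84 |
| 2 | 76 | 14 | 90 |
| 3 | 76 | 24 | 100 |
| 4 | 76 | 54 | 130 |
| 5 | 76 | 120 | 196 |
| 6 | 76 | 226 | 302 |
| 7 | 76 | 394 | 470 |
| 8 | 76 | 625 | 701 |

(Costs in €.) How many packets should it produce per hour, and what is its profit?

Profit at each row (π = 164x − TC): x=0: -76; x=1: 80; x=2: 238; x=3: 392; x=4: 526; x=5: 624; x=6: 682; x=7: 678; x=8: 611.
Profit is maximized at x = 6. AVC there is 226/6 = €37.67 ≤ P, so producing beats shutting down (which would give -€76).

x = 6; profit = €682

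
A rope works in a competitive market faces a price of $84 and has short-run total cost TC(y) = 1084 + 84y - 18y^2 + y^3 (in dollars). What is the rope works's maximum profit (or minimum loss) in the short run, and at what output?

Profit = -$220 at y = 12

AVC = 84 - 18y + y^2; min AVC = $3 at y = 9. Since P = $84 ≥ min AVC, the firm produces.
With MC = 84 - 36y + 3y^2, P = MC on the upward-sloping part at y* = 12.
TR = 84·12 = 1008. TC = 1084 + 144 = 1228. Profit = 1008 − 1228 = -$220.
That loss of $220 beats the $1084 the firm would lose by shutting down; producing recovers $864 of fixed cost.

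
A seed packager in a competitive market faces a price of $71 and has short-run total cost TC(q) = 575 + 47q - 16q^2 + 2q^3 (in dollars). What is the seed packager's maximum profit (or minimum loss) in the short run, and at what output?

Profit = -$287 at q = 6

AVC = 47 - 16q + 2q^2 has its minimum $15 at q = 4; price $71 clears that bar, so the firm operates.
With MC = 47 - 32q + 6q^2, P = MC on the upward-sloping part at q* = 6.
TR = 71·6 = 426. TC = 575 + 138 = 713. Profit = 426 − 713 = -$287.
That loss of $287 beats the $575 the firm would lose by shutting down; producing recovers $288 of fixed cost.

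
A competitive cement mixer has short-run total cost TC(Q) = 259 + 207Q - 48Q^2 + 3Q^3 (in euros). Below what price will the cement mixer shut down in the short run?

€15 per unit

The shutdown price is the minimum of AVC. VC = 207Q - 48Q^2 + 3Q^3, so AVC = 207 - 48Q + 3Q^2.
dAVC/dQ = -48 + 6Q = 0 gives Q = 8. min AVC = 207 - 48·8 + 3·8^2 = 15.
The firm shuts down for any P below €15.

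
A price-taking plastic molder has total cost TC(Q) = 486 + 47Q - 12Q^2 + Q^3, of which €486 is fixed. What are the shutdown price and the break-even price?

Shutdown price = €11; break-even price = €74

AVC = 47 - 12Q + Q^2; minimized at Q = 6, giving min AVC = €11. That is the shutdown price.
ATC = 486/Q + 47 - 12Q + Q^2. Setting dATC/dQ = −486/Q^2 − 12 + 2Q = 0 gives Q = 9 (since 2·9^3 − 12·9^2 = 486).
min ATC = 486/9 + 47 − 12·9 + 9^2 = €74. That is the break-even price.
Between these two prices the firm operates at a loss; above €74 it earns a profit.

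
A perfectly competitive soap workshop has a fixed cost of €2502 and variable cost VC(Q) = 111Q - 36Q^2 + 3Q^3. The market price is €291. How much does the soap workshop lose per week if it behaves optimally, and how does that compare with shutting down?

AVC = 111 - 36Q + 3Q^2 has its minimum €3 at Q = 6; price €291 clears that bar, so the firm operates.
With MC = 111 - 72Q + 9Q^2, P = MC on the upward-sloping part at Q* = 10.
TR = 291·10 = 2910. TC = 2502 + 510 = 3012. Profit = 2910 − 3012 = -€102.
Shutting down would mean losing the fixed cost of €2502, so operating at a loss of €102 is better by €2400.

Profit = -€102 at Q = 10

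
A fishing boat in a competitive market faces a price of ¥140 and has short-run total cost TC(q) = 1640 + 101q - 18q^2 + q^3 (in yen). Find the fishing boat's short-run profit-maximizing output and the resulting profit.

Profit = -¥288 at q = 13

AVC = 101 - 18q + q^2; min AVC = ¥20 at q = 9. Since P = ¥140 ≥ min AVC, the firm produces.
MC = 101 - 36q + 3q^2. Setting P = MC and taking the root on the rising branch gives q* = 13.
TR = 140·13 = 1820. TC = 1640 + 468 = 2108. Profit = 1820 − 2108 = -¥288.
That loss of ¥288 beats the ¥1640 the firm would lose by shutting down; producing recovers ¥1352 of fixed cost.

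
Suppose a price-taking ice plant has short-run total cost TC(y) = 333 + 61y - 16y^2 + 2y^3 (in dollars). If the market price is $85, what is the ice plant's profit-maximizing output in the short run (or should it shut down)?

From TC, MC = TC'(y) = 61 - 32y + 6y^2 and AVC = VC/y = 61 - 16y + 2y^2.
The AVC parabola has its vertex at y = 16/4 = 4, where AVC = 61 - 16·4 + 2·4^2 = $29.
P = $85 exceeds min AVC = $29, so the firm stays open.
P = MC gives -24 - 32y + 6y^2 = 0, with roots -2/3 and 6. Take the larger (rising MC): y* = 6.
Check: AVC at y = 6 is $37 ≤ P, so revenue covers variable cost.
Profit = P·y − TC = 85·6 − 555 = -$45, a loss, but smaller than the $333 fixed cost the firm would lose by shutting down.

Produce at y = 6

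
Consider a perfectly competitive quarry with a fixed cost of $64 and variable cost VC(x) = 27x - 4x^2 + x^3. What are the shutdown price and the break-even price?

AVC = 27 - 4x + x^2; minimized at x = 2, giving min AVC = $23. That is the shutdown price.
ATC = 64/x + 27 - 4x + x^2. Setting dATC/dx = −64/x^2 − 4 + 2x = 0 gives x = 4 (since 2·4^3 − 4·4^2 = 64).
min ATC = 64/4 + 27 − 4·4 + 4^2 = $43. That is the break-even price.
Between these two prices the firm operates at a loss; above $43 it earns a profit.

Shutdown price = $23; break-even price = $43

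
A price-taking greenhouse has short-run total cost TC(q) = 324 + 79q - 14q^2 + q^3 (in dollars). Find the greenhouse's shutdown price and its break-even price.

AVC = 79 - 14q + q^2; minimized at q = 7, giving min AVC = $30. That is the shutdown price.
ATC = 324/q + 79 - 14q + q^2. Setting dATC/dq = −324/q^2 − 14 + 2q = 0 gives q = 9 (since 2·9^3 − 14·9^2 = 324).
min ATC = 324/9 + 79 − 14·9 + 9^2 = $70. That is the break-even price.
For $30 ≤ P < $70 the firm produces at a loss; below $30 it shuts down.

Shutdown price = $30; break-even price = $70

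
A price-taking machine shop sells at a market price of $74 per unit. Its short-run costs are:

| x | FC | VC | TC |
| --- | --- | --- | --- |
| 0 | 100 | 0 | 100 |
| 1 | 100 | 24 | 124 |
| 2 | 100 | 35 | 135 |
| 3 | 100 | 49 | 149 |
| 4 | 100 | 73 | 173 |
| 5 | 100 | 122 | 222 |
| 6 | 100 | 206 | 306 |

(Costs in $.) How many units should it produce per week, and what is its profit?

x = 5; profit = $148

Profit at each row (π = 74x − TC): x=0: -100; x=1: -50; x=2: 13; x=3: 73; x=4: 123; x=5: 148; x=6: 138.
Profit is maximized at x = 5. AVC there is 122/5 = $24.40 ≤ P, so producing beats shutting down (which would give -$100).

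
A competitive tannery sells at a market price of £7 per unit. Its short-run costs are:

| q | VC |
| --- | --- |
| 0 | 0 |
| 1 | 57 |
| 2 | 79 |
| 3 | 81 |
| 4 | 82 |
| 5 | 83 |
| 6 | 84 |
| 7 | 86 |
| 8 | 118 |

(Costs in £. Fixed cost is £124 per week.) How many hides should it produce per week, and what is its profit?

Compute π = P·q − TC at each output: q=0: -124; q=1: -174; q=2: -189; q=3: -184; q=4: -178; q=5: -172; q=6: -166; q=7: -161; q=8: -186.
Profit is highest at q = 0. Equivalently, the lowest AVC in the table is 86/7 ≈ £12.29 at q = 7, and P = £7 falls below it — price never covers variable cost, so the firm shuts down and loses only its fixed cost.

q = 0 (shut down); profit = -£124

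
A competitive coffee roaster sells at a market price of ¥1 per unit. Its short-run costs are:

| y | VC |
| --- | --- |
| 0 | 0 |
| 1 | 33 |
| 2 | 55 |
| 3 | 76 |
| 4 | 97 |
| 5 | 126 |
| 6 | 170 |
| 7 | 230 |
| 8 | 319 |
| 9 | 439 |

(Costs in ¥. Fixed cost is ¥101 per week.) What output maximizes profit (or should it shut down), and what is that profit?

y = 0 (shut down); profit = -¥101

Tabulate TR − TC: y=0: -101; y=1: -133; y=2: -154; y=3: -174; y=4: -194; y=5: -222; y=6: -265; y=7: -324; y=8: -412; y=9: -531.
Profit is highest at y = 0. Equivalently, the lowest AVC in the table is 97/4 ≈ ¥24.25 at y = 4, and P = ¥1 falls below it — price never covers variable cost, so the firm shuts down and loses only its fixed cost.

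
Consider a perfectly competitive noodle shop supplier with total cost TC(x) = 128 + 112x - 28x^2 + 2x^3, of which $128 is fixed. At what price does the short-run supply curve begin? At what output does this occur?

$14 per unit, at x = 7

The firm shuts down when price falls below the minimum of average variable cost. AVC = VC/x = 112 - 28x + 2x^2.
dAVC/dx = -28 + 4x = 0 gives x = 7. min AVC = 112 - 28·7 + 2·7^2 = 14.
So the shutdown price is $14.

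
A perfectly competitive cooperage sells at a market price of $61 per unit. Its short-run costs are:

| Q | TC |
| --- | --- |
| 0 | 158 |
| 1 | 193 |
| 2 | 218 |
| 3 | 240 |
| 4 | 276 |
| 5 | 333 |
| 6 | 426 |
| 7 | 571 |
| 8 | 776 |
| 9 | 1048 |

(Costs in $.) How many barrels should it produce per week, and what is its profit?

Tabulate TR − TC: Q=0: -158; Q=1: -132; Q=2: -96; Q=3: -57; Q=4: -32; Q=5: -28; Q=6: -60; Q=7: -144; Q=8: -288; Q=9: -499.
Profit is maximized at Q = 5. AVC there is 175/5 = $35 ≤ P, so producing beats shutting down (which would give -$158).

Q = 5; profit = -$28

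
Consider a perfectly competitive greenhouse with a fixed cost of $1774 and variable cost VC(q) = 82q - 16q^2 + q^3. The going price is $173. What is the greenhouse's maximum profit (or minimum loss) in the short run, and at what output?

AVC = 82 - 16q + q^2; min AVC = $18 at q = 8. Since P = $173 ≥ min AVC, the firm produces.
MC = 82 - 32q + 3q^2. Setting P = MC and taking the root on the rising branch gives q* = 13.
TR = 173·13 = 2249. TC = 1774 + 559 = 2333. Profit = 2249 − 2333 = -$84.
That loss of $84 beats the $1774 the firm would lose by shutting down; producing recovers $1690 of fixed cost.

Profit = -$84 at q = 13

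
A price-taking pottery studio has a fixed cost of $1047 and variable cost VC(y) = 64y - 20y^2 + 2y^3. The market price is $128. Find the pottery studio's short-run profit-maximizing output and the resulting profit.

AVC = 64 - 20y + 2y^2; min AVC = $14 at y = 5. Since P = $128 ≥ min AVC, the firm produces.
MC = 64 - 40y + 6y^2. Setting P = MC and taking the root on the rising branch gives y* = 8.
TR = 128·8 = 1024. TC = 1047 + 256 = 1303. Profit = 1024 − 1303 = -$279.
That loss of $279 beats the $1047 the firm would lose by shutting down; producing recovers $768 of fixed cost.

Profit = -$279 at y = 8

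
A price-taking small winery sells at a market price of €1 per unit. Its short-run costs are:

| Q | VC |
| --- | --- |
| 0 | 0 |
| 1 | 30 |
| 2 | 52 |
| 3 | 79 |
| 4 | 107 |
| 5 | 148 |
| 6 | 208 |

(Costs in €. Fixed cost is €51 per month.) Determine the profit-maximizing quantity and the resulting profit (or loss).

Q = 0 (shut down); profit = -€51

Compute π = P·Q − TC at each output: Q=0: -51; Q=1: -80; Q=2: -101; Q=3: -127; Q=4: -154; Q=5: -194; Q=6: -253.
Profit is highest at Q = 0. Equivalently, the lowest AVC in the table is 52/2 ≈ €26 at Q = 2, and P = €1 falls below it — price never covers variable cost, so the firm shuts down and loses only its fixed cost.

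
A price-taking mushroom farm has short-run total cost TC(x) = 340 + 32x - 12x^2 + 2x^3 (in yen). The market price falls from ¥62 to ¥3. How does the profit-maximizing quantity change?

AVC = 32 - 12x + 2x^2, minimized at x = 3 where min AVC = ¥14. MC = 32 - 24x + 6x^2.
With P = ¥62 above the shutdown price, P = MC gives x = 5.
At P = ¥3 < min AVC = ¥14, price no longer covers variable cost at any output, so the firm shuts down: x = 0.

Output falls from 5 to 0 (the firm shuts down)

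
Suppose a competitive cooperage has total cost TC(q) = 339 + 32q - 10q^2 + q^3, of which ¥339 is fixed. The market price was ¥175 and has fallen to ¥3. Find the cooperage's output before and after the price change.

AVC = 32 - 10q + q^2, minimized at q = 5 where min AVC = ¥7. MC = 32 - 20q + 3q^2.
At P = ¥175 ≥ min AVC, set P = MC on the rising branch: q = 11.
At P = ¥3 < min AVC = ¥7, price no longer covers variable cost at any output, so the firm shuts down: q = 0.

Output falls from 11 to 0 (the firm shuts down)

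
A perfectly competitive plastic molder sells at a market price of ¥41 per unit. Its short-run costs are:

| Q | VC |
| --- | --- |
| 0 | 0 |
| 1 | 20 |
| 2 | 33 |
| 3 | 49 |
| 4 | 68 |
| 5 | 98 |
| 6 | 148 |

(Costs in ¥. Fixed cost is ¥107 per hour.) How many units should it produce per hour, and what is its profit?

Tabulate TR − TC: Q=0: -107; Q=1: -86; Q=2: -58; Q=3: -33; Q=4: -11; Q=5: 0; Q=6: -9.
Profit is maximized at Q = 5. AVC there is 98/5 = ¥19.60 ≤ P, so producing beats shutting down (which would give -¥107).

Q = 5; profit = ¥0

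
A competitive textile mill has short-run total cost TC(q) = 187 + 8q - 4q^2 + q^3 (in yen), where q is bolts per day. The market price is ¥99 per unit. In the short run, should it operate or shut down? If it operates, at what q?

Produce at q = 7

From TC, MC = TC'(q) = 8 - 8q + 3q^2 and AVC = VC/q = 8 - 4q + q^2.
AVC is minimized where dAVC/dq = -4 + 2q = 0, at q = 2; min AVC = 8 - 4·2 + 2^2 = ¥4.
P = ¥99 exceeds min AVC = ¥4, so the firm stays open.
Solving P = MC: -91 - 8q + 3q^2 = 0 ⇒ q = -13/3 or 7. On the upward-sloping branch, q* = 7.
Check: AVC at q = 7 is ¥29 ≤ P, so revenue covers variable cost.
Profit = P·q − TC = 99·7 − 390 = ¥303.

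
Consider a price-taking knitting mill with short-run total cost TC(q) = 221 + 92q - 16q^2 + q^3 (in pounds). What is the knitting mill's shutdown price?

£28 per unit

The shutdown price is the minimum of AVC. VC = 92q - 16q^2 + q^3, so AVC = 92 - 16q + q^2.
dAVC/dq = -16 + 2q = 0 gives q = 8. min AVC = 92 - 16·8 + 8^2 = 28.
The firm shuts down for any P below £28.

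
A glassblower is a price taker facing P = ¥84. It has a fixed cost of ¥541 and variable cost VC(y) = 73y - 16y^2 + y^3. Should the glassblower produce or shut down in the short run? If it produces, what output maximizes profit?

Produce at y = 11

From TC, MC = TC'(y) = 73 - 32y + 3y^2 and AVC = VC/y = 73 - 16y + y^2.
AVC hits its minimum where MC = AVC, at y = 8, giving min AVC = 73 - 16·8 + 8^2 = ¥9.
Because ¥84 ≥ ¥9, revenue can cover variable cost; the firm operates.
Set P = MC: 84 = 73 - 32y + 3y^2 → -11 - 32y + 3y^2 = 0. The roots are y = -1/3 and y = 11; the profit-maximizing output is on the rising part of MC, so y* = 11.
Check: AVC at y = 11 is ¥18 ≤ P, so revenue covers variable cost.
Profit = P·y − TC = 84·11 − 739 = ¥185.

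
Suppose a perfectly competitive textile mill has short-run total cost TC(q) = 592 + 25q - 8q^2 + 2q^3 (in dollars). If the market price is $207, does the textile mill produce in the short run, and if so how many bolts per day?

From TC, MC = TC'(q) = 25 - 16q + 6q^2 and AVC = VC/q = 25 - 8q + 2q^2.
AVC is minimized where dAVC/dq = -8 + 4q = 0, at q = 2; min AVC = 25 - 8·2 + 2·2^2 = $17.
P = $207 exceeds min AVC = $17, so the firm stays open.
Set P = MC: 207 = 25 - 16q + 6q^2 → -182 - 16q + 6q^2 = 0. The roots are q = -13/3 and q = 7; the profit-maximizing output is on the rising part of MC, so q* = 7.
Check: AVC at q = 7 is $67 ≤ P, so revenue covers variable cost.
Profit = P·q − TC = 207·7 − 1061 = $388.

Produce at q = 7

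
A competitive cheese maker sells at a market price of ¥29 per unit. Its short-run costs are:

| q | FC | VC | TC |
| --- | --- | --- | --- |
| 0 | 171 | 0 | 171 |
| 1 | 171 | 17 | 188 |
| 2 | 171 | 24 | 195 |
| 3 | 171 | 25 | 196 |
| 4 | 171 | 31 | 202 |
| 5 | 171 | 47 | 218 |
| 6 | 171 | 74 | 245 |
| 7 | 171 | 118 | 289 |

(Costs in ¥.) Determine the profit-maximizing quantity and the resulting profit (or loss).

q = 6; profit = -¥71

Compute π = P·q − TC at each output: q=0: -171; q=1: -159; q=2: -137; q=3: -109; q=4: -86; q=5: -73; q=6: -71; q=7: -86.
Profit is maximized at q = 6. AVC there is 74/6 = ¥12.33 ≤ P, so producing beats shutting down (which would give -¥171).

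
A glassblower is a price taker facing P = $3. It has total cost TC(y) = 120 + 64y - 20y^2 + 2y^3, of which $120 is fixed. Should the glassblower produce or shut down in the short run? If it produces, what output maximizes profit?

Shut down

From TC, MC = TC'(y) = 64 - 40y + 6y^2 and AVC = VC/y = 64 - 20y + 2y^2.
AVC hits its minimum where MC = AVC, at y = 5, giving min AVC = 64 - 20·5 + 2·5^2 = $14.
P = $3 lies below min AVC = $14; no output level covers variable cost.
Best response: produce nothing and absorb the $120 fixed cost.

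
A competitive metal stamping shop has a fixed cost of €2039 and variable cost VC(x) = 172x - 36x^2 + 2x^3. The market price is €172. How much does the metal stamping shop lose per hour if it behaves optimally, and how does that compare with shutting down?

Profit = -€311 at x = 12

AVC = 172 - 36x + 2x^2; min AVC = €10 at x = 9. Since P = €172 ≥ min AVC, the firm produces.
With MC = 172 - 72x + 6x^2, P = MC on the upward-sloping part at x* = 12.
TR = 172·12 = 2064. TC = 2039 + 336 = 2375. Profit = 2064 − 2375 = -€311.
Shutting down would mean losing the fixed cost of €2039, so operating at a loss of €311 is better by €1728.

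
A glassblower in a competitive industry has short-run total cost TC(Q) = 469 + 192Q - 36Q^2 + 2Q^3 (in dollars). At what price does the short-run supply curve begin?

$30 per unit

The shutdown price is the minimum of AVC. VC = 192Q - 36Q^2 + 2Q^3, so AVC = 192 - 36Q + 2Q^2.
At the minimum of AVC, MC = AVC. MC = 192 - 72Q + 6Q^2; setting MC = AVC gives 4Q^2 - 36Q = 0, so Q = 9. min AVC = 30.
For P < $30 the firm produces nothing.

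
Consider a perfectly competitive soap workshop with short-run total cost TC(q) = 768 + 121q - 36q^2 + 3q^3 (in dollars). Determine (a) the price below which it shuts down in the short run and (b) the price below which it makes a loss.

Shutdown price = $13; break-even price = $121

AVC = 121 - 36q + 3q^2; minimized at q = 6, giving min AVC = $13. That is the shutdown price.
ATC = 768/q + 121 - 36q + 3q^2. Setting dATC/dq = −768/q^2 − 36 + 6q = 0 gives q = 8 (since 6·8^3 − 36·8^2 = 768).
min ATC = 768/8 + 121 − 36·8 + 3·8^2 = $121. That is the break-even price.
Between these two prices the firm operates at a loss; above $121 it earns a profit.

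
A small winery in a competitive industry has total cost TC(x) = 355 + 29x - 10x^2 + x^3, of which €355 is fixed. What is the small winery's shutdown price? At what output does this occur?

€4 per unit, at x = 5

The firm shuts down when price falls below the minimum of average variable cost. AVC = VC/x = 29 - 10x + x^2.
At the minimum of AVC, MC = AVC. MC = 29 - 20x + 3x^2; setting MC = AVC gives 2x^2 - 10x = 0, so x = 5. min AVC = 4.
So the shutdown price is €4.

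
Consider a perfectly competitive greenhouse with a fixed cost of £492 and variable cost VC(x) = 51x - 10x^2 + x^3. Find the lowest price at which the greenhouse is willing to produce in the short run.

£26 per unit

Short-run supply begins at min AVC. From VC = 51x - 10x^2 + x^3, AVC = 51 - 10x + x^2.
At the minimum of AVC, MC = AVC. MC = 51 - 20x + 3x^2; setting MC = AVC gives 2x^2 - 10x = 0, so x = 5. min AVC = 26.
For P < £26 the firm produces nothing.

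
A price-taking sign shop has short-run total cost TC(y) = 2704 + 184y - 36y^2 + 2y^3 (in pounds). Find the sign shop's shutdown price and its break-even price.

Shutdown price = £22; break-even price = £262

Shutdown price = min AVC. AVC = 184 - 36y + 2y^2, with vertex at y = 9 and minimum £22.
ATC = 2704/y + 184 - 36y + 2y^2. Setting dATC/dy = −2704/y^2 − 36 + 4y = 0 gives y = 13 (since 4·13^3 − 36·13^2 = 2704).
min ATC = 2704/13 + 184 − 36·13 + 2·13^2 = £262. That is the break-even price.
For £22 ≤ P < £262 the firm produces at a loss; below £22 it shuts down.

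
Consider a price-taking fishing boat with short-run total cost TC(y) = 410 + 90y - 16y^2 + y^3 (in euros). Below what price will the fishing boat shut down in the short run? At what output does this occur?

The shutdown price is the minimum of AVC. VC = 90y - 16y^2 + y^3, so AVC = 90 - 16y + y^2.
At the minimum of AVC, MC = AVC. MC = 90 - 32y + 3y^2; setting MC = AVC gives 2y^2 - 16y = 0, so y = 8. min AVC = 26.
For P < €26 the firm produces nothing.

€26 per unit, at y = 8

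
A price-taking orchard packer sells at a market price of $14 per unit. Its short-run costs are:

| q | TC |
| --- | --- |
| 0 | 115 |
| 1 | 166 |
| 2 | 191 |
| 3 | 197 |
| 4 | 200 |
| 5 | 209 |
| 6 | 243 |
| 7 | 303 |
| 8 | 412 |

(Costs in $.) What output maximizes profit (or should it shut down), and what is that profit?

Profit at each row (π = 14q − TC): q=0: -115; q=1: -152; q=2: -163; q=3: -155; q=4: -144; q=5: -139; q=6: -159; q=7: -205; q=8: -300.
Profit is highest at q = 0. Equivalently, the lowest AVC in the table is 94/5 ≈ $18.80 at q = 5, and P = $14 falls below it — price never covers variable cost, so the firm shuts down and loses only its fixed cost.

q = 0 (shut down); profit = -$115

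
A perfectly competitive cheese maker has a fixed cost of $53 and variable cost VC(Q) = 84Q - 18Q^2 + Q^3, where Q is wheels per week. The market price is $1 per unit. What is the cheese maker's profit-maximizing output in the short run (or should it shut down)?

Strip out fixed cost: VC = 84Q - 18Q^2 + Q^3. Then AVC = 84 - 18Q + Q^2 and MC = 84 - 36Q + 3Q^2.
The AVC parabola has its vertex at Q = 18/2 = 9, where AVC = 84 - 18·9 + 9^2 = $3.
With P < min AVC ($1 < $3), every unit sold adds to the loss.
The firm minimizes its loss by shutting down and losing only its fixed cost of $53.

Shut down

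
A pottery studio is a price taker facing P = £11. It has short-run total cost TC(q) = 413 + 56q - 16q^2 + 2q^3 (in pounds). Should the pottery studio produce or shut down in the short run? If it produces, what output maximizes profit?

Variable cost is VC = 56q - 16q^2 + 2q^3, so AVC = VC/q = 56 - 16q + 2q^2 and MC = dTC/dq = 56 - 32q + 6q^2.
The AVC parabola has its vertex at q = 16/4 = 4, where AVC = 56 - 16·4 + 2·4^2 = £24.
P = £11 lies below min AVC = £24; no output level covers variable cost.
Shutting down limits the loss to fixed cost, £413.

Shut down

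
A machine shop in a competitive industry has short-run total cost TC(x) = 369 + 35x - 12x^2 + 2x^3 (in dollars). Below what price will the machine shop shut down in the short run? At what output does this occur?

The shutdown price is the minimum of AVC. VC = 35x - 12x^2 + 2x^3, so AVC = 35 - 12x + 2x^2.
At the minimum of AVC, MC = AVC. MC = 35 - 24x + 6x^2; setting MC = AVC gives 4x^2 - 12x = 0, so x = 3. min AVC = 17.
The firm shuts down for any P below $17.

$17 per unit, at x = 3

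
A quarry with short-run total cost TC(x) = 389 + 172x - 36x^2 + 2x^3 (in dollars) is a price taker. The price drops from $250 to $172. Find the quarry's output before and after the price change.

MC = 172 - 72x + 6x^2; the shutdown threshold is min AVC = $10 (at x = 9).
With P = $250 above the shutdown price, P = MC gives x = 13.
At P = $172 ≥ min AVC, set P = MC: x = 12. The firm stays open but cuts output.

Output falls from 13 to 12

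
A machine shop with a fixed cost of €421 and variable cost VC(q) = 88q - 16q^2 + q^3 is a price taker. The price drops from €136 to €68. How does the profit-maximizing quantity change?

MC = 88 - 32q + 3q^2; the shutdown threshold is min AVC = €24 (at q = 8).
With P = €136 above the shutdown price, P = MC gives q = 12.
At P = €68 ≥ min AVC, set P = MC: q = 10. The firm stays open but cuts output.

Output falls from 12 to 10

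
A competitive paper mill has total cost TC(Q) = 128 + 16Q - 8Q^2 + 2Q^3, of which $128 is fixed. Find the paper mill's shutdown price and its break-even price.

Shutdown price = $8; break-even price = $48

AVC = 16 - 8Q + 2Q^2; minimized at Q = 2, giving min AVC = $8. That is the shutdown price.
ATC = 128/Q + 16 - 8Q + 2Q^2. Setting dATC/dQ = −128/Q^2 − 8 + 4Q = 0 gives Q = 4 (since 4·4^3 − 8·4^2 = 128).
min ATC = 128/4 + 16 − 8·4 + 2·4^2 = $48. That is the break-even price.
Between these two prices the firm operates at a loss; above $48 it earns a profit.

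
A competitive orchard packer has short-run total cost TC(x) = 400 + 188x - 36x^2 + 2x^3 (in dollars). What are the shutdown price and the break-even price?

Shutdown price = $26; break-even price = $68

Shutdown price = min AVC. AVC = 188 - 36x + 2x^2, with vertex at x = 9 and minimum $26.
ATC = 400/x + 188 - 36x + 2x^2. Setting dATC/dx = −400/x^2 − 36 + 4x = 0 gives x = 10 (since 4·10^3 − 36·10^2 = 400).
min ATC = 400/10 + 188 − 36·10 + 2·10^2 = $68. That is the break-even price.
For $26 ≤ P < $68 the firm produces at a loss; below $26 it shuts down.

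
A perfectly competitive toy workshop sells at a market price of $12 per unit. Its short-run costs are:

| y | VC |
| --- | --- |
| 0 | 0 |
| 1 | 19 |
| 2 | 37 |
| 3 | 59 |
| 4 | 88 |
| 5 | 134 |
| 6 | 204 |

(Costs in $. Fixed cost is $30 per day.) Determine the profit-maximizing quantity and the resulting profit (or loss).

y = 0 (shut down); profit = -$30

Compute π = P·y − TC at each output: y=0: -30; y=1: -37; y=2: -43; y=3: -53; y=4: -70; y=5: -104; y=6: -162.
Profit is highest at y = 0. Equivalently, the lowest AVC in the table is 37/2 ≈ $18.50 at y = 2, and P = $12 falls below it — price never covers variable cost, so the firm shuts down and loses only its fixed cost.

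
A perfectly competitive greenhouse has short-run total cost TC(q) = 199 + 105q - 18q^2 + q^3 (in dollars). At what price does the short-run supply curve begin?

$24 per unit

The shutdown price is the minimum of AVC. VC = 105q - 18q^2 + q^3, so AVC = 105 - 18q + q^2.
At the minimum of AVC, MC = AVC. MC = 105 - 36q + 3q^2; setting MC = AVC gives 2q^2 - 18q = 0, so q = 9. min AVC = 24.
The firm shuts down for any P below $24.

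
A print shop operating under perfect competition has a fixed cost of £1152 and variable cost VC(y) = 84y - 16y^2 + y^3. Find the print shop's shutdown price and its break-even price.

Shutdown price = £20; break-even price = £132

Shutdown price = min AVC. AVC = 84 - 16y + y^2, with vertex at y = 8 and minimum £20.
ATC = 1152/y + 84 - 16y + y^2. Setting dATC/dy = −1152/y^2 − 16 + 2y = 0 gives y = 12 (since 2·12^3 − 16·12^2 = 1152).
min ATC = 1152/12 + 84 − 16·12 + 12^2 = £132. That is the break-even price.
Between these two prices the firm operates at a loss; above £132 it earns a profit.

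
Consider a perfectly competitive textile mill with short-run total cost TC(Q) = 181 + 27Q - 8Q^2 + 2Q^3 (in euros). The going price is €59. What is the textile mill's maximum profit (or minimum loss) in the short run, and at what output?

Profit = -€53 at Q = 4

AVC = 27 - 8Q + 2Q^2; min AVC = €19 at Q = 2. Since P = €59 ≥ min AVC, the firm produces.
With MC = 27 - 16Q + 6Q^2, P = MC on the upward-sloping part at Q* = 4.
TR = 59·4 = 236. TC = 181 + 108 = 289. Profit = 236 − 289 = -€53.
By producing, the firm covers all variable cost plus €128 of fixed cost; shutting down would lose the full €181.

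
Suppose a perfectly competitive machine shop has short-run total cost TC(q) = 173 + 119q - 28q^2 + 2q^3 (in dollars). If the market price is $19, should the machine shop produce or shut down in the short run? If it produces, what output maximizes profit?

Shut down

Variable cost is VC = 119q - 28q^2 + 2q^3, so AVC = VC/q = 119 - 28q + 2q^2 and MC = dTC/dq = 119 - 56q + 6q^2.
AVC hits its minimum where MC = AVC, at q = 7, giving min AVC = 119 - 28·7 + 2·7^2 = $21.
P = $19 lies below min AVC = $21; no output level covers variable cost.
Best response: produce nothing and absorb the $173 fixed cost.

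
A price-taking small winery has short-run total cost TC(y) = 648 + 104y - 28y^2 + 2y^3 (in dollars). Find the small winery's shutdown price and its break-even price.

Shutdown price = $6; break-even price = $86

Shutdown price = min AVC. AVC = 104 - 28y + 2y^2, with vertex at y = 7 and minimum $6.
ATC = 648/y + 104 - 28y + 2y^2. Setting dATC/dy = −648/y^2 − 28 + 4y = 0 gives y = 9 (since 4·9^3 − 28·9^2 = 648).
min ATC = 648/9 + 104 − 28·9 + 2·9^2 = $86. That is the break-even price.
For $6 ≤ P < $86 the firm produces at a loss; below $6 it shuts down.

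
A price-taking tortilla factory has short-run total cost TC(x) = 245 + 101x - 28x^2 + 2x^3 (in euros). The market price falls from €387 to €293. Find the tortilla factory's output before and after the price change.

MC = 101 - 56x + 6x^2; the shutdown threshold is min AVC = €3 (at x = 7).
With P = €387 above the shutdown price, P = MC gives x = 13.
At P = €293 ≥ min AVC, set P = MC: x = 12. The firm stays open but cuts output.

Output falls from 13 to 12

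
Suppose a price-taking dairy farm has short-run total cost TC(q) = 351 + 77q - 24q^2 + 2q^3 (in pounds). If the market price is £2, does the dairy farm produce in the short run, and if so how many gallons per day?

Shut down

Strip out fixed cost: VC = 77q - 24q^2 + 2q^3. Then AVC = 77 - 24q + 2q^2 and MC = 77 - 48q + 6q^2.
AVC hits its minimum where MC = AVC, at q = 6, giving min AVC = 77 - 24·6 + 2·6^2 = £5.
With P < min AVC (£2 < £5), every unit sold adds to the loss.
Shutting down limits the loss to fixed cost, £351.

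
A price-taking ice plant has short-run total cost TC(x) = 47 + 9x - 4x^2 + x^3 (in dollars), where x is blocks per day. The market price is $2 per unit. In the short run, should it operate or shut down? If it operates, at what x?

Shut down

Strip out fixed cost: VC = 9x - 4x^2 + x^3. Then AVC = 9 - 4x + x^2 and MC = 9 - 8x + 3x^2.
The AVC parabola has its vertex at x = 4/2 = 2, where AVC = 9 - 4·2 + 2^2 = $5.
Since P = $2 < min AVC = $5, price fails to cover variable cost at any output.
Shutting down limits the loss to fixed cost, $47.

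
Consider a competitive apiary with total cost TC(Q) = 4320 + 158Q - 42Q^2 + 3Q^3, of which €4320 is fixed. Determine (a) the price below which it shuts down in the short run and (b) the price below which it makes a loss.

Shutdown price = min AVC. AVC = 158 - 42Q + 3Q^2, with vertex at Q = 7 and minimum €11.
ATC = 4320/Q + 158 - 42Q + 3Q^2. Setting dATC/dQ = −4320/Q^2 − 42 + 6Q = 0 gives Q = 12 (since 6·12^3 − 42·12^2 = 4320).
min ATC = 4320/12 + 158 − 42·12 + 3·12^2 = €446. That is the break-even price.
For €11 ≤ P < €446 the firm produces at a loss; below €11 it shuts down.

Shutdown price = €11; break-even price = €446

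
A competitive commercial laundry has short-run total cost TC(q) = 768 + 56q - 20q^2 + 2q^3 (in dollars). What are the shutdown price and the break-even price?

Shutdown price = min AVC. AVC = 56 - 20q + 2q^2, with vertex at q = 5 and minimum $6.
ATC = 768/q + 56 - 20q + 2q^2. Setting dATC/dq = −768/q^2 − 20 + 4q = 0 gives q = 8 (since 4·8^3 − 20·8^2 = 768).
min ATC = 768/8 + 56 − 20·8 + 2·8^2 = $120. That is the break-even price.
For $6 ≤ P < $120 the firm produces at a loss; below $6 it shuts down.

Shutdown price = $6; break-even price = $120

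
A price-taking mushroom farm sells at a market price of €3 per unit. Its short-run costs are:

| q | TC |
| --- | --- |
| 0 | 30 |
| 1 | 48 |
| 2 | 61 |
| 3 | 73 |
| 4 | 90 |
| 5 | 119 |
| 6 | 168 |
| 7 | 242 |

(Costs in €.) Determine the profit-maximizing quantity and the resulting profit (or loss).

Profit at each row (π = 3q − TC): q=0: -30; q=1: -45; q=2: -55; q=3: -64; q=4: -78; q=5: -104; q=6: -150; q=7: -221.
Profit is highest at q = 0. Equivalently, the lowest AVC in the table is 43/3 ≈ €14.33 at q = 3, and P = €3 falls below it — price never covers variable cost, so the firm shuts down and loses only its fixed cost.

q = 0 (shut down); profit = -€30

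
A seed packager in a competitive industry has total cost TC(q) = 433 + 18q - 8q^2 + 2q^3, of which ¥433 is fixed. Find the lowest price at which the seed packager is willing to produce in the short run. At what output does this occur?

Short-run supply begins at min AVC. From VC = 18q - 8q^2 + 2q^3, AVC = 18 - 8q + 2q^2.
dAVC/dq = -8 + 4q = 0 gives q = 2. min AVC = 18 - 8·2 + 2·2^2 = 10.
The firm shuts down for any P below ¥10.

¥10 per unit, at q = 2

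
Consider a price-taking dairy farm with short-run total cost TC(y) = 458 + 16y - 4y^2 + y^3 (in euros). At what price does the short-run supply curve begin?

€12 per unit

Short-run supply begins at min AVC. From VC = 16y - 4y^2 + y^3, AVC = 16 - 4y + y^2.
dAVC/dy = -4 + 2y = 0 gives y = 2. min AVC = 16 - 4·2 + 2^2 = 12.
So the shutdown price is €12.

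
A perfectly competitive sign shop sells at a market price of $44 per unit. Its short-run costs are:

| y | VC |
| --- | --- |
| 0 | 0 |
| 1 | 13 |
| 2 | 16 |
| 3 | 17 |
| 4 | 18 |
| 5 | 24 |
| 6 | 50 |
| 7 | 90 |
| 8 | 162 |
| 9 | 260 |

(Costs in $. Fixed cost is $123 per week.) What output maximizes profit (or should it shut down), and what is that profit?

y = 7; profit = $95

Tabulate TR − TC: y=0: -123; y=1: -92; y=2: -51; y=3: -8; y=4: 35; y=5: 73; y=6: 91; y=7: 95; y=8: 67; y=9: 13.
Profit is maximized at y = 7. AVC there is 90/7 = $12.86 ≤ P, so producing beats shutting down (which would give -$123).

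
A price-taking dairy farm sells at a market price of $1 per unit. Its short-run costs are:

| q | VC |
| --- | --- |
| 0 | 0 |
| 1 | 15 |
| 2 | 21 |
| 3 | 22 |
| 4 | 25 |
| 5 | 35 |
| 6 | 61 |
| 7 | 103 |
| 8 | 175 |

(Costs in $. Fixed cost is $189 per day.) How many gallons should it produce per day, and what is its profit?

q = 0 (shut down); profit = -$189

Compute π = P·q − TC at each output: q=0: -189; q=1: -203; q=2: -208; q=3: -208; q=4: -210; q=5: -219; q=6: -244; q=7: -285; q=8: -356.
Profit is highest at q = 0. Equivalently, the lowest AVC in the table is 25/4 ≈ $6.25 at q = 4, and P = $1 falls below it — price never covers variable cost, so the firm shuts down and loses only its fixed cost.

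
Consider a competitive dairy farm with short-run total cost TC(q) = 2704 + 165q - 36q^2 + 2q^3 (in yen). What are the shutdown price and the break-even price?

Shutdown price = min AVC. AVC = 165 - 36q + 2q^2, with vertex at q = 9 and minimum ¥3.
ATC = 2704/q + 165 - 36q + 2q^2. Setting dATC/dq = −2704/q^2 − 36 + 4q = 0 gives q = 13 (since 4·13^3 − 36·13^2 = 2704).
min ATC = 2704/13 + 165 − 36·13 + 2·13^2 = ¥243. That is the break-even price.
Between these two prices the firm operates at a loss; above ¥243 it earns a profit.

Shutdown price = ¥3; break-even price = ¥243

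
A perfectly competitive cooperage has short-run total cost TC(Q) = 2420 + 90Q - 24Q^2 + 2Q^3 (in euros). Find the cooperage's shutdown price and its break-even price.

Shutdown price = €18; break-even price = €288

Shutdown price = min AVC. AVC = 90 - 24Q + 2Q^2, with vertex at Q = 6 and minimum €18.
ATC = 2420/Q + 90 - 24Q + 2Q^2. Setting dATC/dQ = −2420/Q^2 − 24 + 4Q = 0 gives Q = 11 (since 4·11^3 − 24·11^2 = 2420).
min ATC = 2420/11 + 90 − 24·11 + 2·11^2 = €288. That is the break-even price.
Between these two prices the firm operates at a loss; above €288 it earns a profit.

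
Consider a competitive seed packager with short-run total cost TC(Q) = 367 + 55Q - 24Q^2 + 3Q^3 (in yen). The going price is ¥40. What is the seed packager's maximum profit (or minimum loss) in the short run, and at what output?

Profit = -¥217 at Q = 5

AVC = 55 - 24Q + 3Q^2; min AVC = ¥7 at Q = 4. Since P = ¥40 ≥ min AVC, the firm produces.
MC = 55 - 48Q + 9Q^2. Setting P = MC and taking the root on the rising branch gives Q* = 5.
TR = 40·5 = 200. TC = 367 + 50 = 417. Profit = 200 − 417 = -¥217.
By producing, the firm covers all variable cost plus ¥150 of fixed cost; shutting down would lose the full ¥367.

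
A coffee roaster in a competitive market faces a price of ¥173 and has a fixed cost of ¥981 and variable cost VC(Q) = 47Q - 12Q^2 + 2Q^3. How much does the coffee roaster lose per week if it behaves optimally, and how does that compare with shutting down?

Profit = -¥197 at Q = 7

AVC = 47 - 12Q + 2Q^2 has its minimum ¥29 at Q = 3; price ¥173 clears that bar, so the firm operates.
MC = 47 - 24Q + 6Q^2. Setting P = MC and taking the root on the rising branch gives Q* = 7.
TR = 173·7 = 1211. TC = 981 + 427 = 1408. Profit = 1211 − 1408 = -¥197.
That loss of ¥197 beats the ¥981 the firm would lose by shutting down; producing recovers ¥784 of fixed cost.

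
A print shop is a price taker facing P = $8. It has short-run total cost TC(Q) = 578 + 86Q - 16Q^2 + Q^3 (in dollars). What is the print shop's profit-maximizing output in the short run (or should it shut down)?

Shut down

Strip out fixed cost: VC = 86Q - 16Q^2 + Q^3. Then AVC = 86 - 16Q + Q^2 and MC = 86 - 32Q + 3Q^2.
AVC is minimized where dAVC/dQ = -16 + 2Q = 0, at Q = 8; min AVC = 86 - 16·8 + 8^2 = $22.
With P < min AVC ($8 < $22), every unit sold adds to the loss.
The firm minimizes its loss by shutting down and losing only its fixed cost of $578.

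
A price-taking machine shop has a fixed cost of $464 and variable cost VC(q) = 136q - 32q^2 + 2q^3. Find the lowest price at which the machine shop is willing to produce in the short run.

$8 per unit

The firm shuts down when price falls below the minimum of average variable cost. AVC = VC/q = 136 - 32q + 2q^2.
At the minimum of AVC, MC = AVC. MC = 136 - 64q + 6q^2; setting MC = AVC gives 4q^2 - 32q = 0, so q = 8. min AVC = 8.
For P < $8 the firm produces nothing.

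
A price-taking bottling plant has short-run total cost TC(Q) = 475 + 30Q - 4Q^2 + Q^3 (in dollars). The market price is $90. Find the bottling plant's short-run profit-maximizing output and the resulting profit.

Profit = -$187 at Q = 6

AVC = 30 - 4Q + Q^2; min AVC = $26 at Q = 2. Since P = $90 ≥ min AVC, the firm produces.
With MC = 30 - 8Q + 3Q^2, P = MC on the upward-sloping part at Q* = 6.
TR = 90·6 = 540. TC = 475 + 252 = 727. Profit = 540 − 727 = -$187.
By producing, the firm covers all variable cost plus $288 of fixed cost; shutting down would lose the full $475.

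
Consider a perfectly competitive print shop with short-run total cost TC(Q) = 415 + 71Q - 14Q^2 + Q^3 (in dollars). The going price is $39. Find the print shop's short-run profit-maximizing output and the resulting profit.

Profit = -$287 at Q = 8

AVC = 71 - 14Q + Q^2; min AVC = $22 at Q = 7. Since P = $39 ≥ min AVC, the firm produces.
MC = 71 - 28Q + 3Q^2. Setting P = MC and taking the root on the rising branch gives Q* = 8.
TR = 39·8 = 312. TC = 415 + 184 = 599. Profit = 312 − 599 = -$287.
That loss of $287 beats the $415 the firm would lose by shutting down; producing recovers $128 of fixed cost.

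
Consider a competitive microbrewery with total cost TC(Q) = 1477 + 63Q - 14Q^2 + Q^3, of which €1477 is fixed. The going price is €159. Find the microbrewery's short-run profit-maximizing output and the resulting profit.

AVC = 63 - 14Q + Q^2 has its minimum €14 at Q = 7; price €159 clears that bar, so the firm operates.
MC = 63 - 28Q + 3Q^2. Setting P = MC and taking the root on the rising branch gives Q* = 12.
TR = 159·12 = 1908. TC = 1477 + 468 = 1945. Profit = 1908 − 1945 = -€37.
By producing, the firm covers all variable cost plus €1440 of fixed cost; shutting down would lose the full €1477.

Profit = -€37 at Q = 12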